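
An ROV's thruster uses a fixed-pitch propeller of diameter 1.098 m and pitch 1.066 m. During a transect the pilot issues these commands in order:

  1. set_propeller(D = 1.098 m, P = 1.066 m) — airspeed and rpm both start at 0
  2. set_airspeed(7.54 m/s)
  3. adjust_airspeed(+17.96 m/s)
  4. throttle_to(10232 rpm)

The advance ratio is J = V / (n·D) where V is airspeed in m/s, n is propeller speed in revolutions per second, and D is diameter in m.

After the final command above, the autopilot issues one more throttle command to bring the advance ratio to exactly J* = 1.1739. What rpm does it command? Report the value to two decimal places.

rpm = 1187.02

set_propeller: D = 1.098 m, P = 1.066 m (p = P/D = 0.970856); state ← (V=0, rpm=0)
set_airspeed(7.54): V ← 7.54 m/s
adjust_airspeed(+17.96): V ← 7.54 +17.96 = 25.5 m/s
throttle_to(10232): rpm ← 10232
final state: V = 25.5 m/s, rpm = 10232 → n = rpm/60 = 170.533333 rev/s
target J* = 1.1739; solve J* = V/(n·D) for n: n = V/(J*·D) = 25.5/(1.1739 × 1.098) = 19.783664 rev/s
rpm = 60·n = 1187.019868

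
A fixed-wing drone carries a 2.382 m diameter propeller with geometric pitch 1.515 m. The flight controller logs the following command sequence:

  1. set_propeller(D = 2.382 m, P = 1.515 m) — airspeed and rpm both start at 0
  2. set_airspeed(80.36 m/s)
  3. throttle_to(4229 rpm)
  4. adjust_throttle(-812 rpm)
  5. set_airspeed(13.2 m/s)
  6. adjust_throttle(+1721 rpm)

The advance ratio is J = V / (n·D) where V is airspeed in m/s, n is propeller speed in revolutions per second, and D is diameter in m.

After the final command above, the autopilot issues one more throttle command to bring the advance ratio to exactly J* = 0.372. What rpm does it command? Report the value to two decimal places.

rpm = 893.80

set_propeller: D = 2.382 m, P = 1.515 m (p = P/D = 0.636020); state ← (V=0, rpm=0)
set_airspeed(80.36): V ← 80.36 m/s
throttle_to(4229): rpm ← 4229
adjust_throttle(-812): rpm ← 4229 -812 = 3417
set_airspeed(13.2): V ← 13.2 m/s
adjust_throttle(+1721): rpm ← 3417 +1721 = 5138
final state: V = 13.2 m/s, rpm = 5138 → n = rpm/60 = 85.633333 rev/s
target J* = 0.372; solve J* = V/(n·D) for n: n = V/(J*·D) = 13.2/(0.372 × 2.382) = 14.896671 rev/s
rpm = 60·n = 893.800276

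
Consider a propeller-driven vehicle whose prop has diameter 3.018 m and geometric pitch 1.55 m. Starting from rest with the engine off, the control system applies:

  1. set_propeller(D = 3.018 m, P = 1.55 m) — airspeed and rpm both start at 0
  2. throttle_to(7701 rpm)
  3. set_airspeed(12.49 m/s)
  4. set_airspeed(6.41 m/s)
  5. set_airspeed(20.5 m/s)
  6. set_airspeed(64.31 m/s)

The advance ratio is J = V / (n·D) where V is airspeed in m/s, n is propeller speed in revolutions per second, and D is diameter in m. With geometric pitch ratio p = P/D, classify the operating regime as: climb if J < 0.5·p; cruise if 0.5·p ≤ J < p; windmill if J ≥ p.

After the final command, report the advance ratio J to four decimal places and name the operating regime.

set_propeller: D = 3.018 m, P = 1.55 m (p = P/D = 0.513585); state ← (V=0, rpm=0)
throttle_to(7701): rpm ← 7701
set_airspeed(12.49): V ← 12.49 m/s
set_airspeed(6.41): V ← 6.41 m/s
set_airspeed(20.5): V ← 20.5 m/s
set_airspeed(64.31): V ← 64.31 m/s
final state: V = 64.31 m/s, rpm = 7701 → n = rpm/60 = 128.350000 rev/s
J = V / (n·D) = 64.31 / (128.350000 × 3.018) = 0.166021
regime bands: climb J<0.2568 | cruise [0.2568, 0.5136) | windmill J≥0.5136
J = 0.1660 → climb

J = 0.1660, regime = climb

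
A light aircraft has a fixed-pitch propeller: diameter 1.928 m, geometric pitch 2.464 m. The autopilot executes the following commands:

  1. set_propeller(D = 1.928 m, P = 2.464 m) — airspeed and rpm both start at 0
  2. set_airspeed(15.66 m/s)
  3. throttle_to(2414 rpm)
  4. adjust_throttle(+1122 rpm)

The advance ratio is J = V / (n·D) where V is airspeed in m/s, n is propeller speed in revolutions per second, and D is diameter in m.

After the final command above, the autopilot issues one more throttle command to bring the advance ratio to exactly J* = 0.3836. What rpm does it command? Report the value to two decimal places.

rpm = 1270.45

set_propeller: D = 1.928 m, P = 2.464 m (p = P/D = 1.278008); state ← (V=0, rpm=0)
set_airspeed(15.66): V ← 15.66 m/s
throttle_to(2414): rpm ← 2414
adjust_throttle(+1122): rpm ← 2414 +1122 = 3536
final state: V = 15.66 m/s, rpm = 3536 → n = rpm/60 = 58.933333 rev/s
target J* = 0.3836; solve J* = V/(n·D) for n: n = V/(J*·D) = 15.66/(0.3836 × 1.928) = 21.174157 rev/s
rpm = 60·n = 1270.449422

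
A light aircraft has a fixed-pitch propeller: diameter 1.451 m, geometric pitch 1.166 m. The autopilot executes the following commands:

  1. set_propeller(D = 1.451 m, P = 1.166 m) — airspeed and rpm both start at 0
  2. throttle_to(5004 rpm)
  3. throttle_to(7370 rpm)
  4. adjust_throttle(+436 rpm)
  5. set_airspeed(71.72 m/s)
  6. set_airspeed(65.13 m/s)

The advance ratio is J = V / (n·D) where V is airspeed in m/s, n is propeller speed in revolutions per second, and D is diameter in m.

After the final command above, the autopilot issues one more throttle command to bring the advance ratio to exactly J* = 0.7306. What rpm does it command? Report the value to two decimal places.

set_propeller: D = 1.451 m, P = 1.166 m (p = P/D = 0.803584); state ← (V=0, rpm=0)
throttle_to(5004): rpm ← 5004
throttle_to(7370): rpm ← 7370
adjust_throttle(+436): rpm ← 7370 +436 = 7806
set_airspeed(71.72): V ← 71.72 m/s
set_airspeed(65.13): V ← 65.13 m/s
final state: V = 65.13 m/s, rpm = 7806 → n = rpm/60 = 130.100000 rev/s
target J* = 0.7306; solve J* = V/(n·D) for n: n = V/(J*·D) = 65.13/(0.7306 × 1.451) = 61.437565 rev/s
rpm = 60·n = 3686.253927

rpm = 3686.25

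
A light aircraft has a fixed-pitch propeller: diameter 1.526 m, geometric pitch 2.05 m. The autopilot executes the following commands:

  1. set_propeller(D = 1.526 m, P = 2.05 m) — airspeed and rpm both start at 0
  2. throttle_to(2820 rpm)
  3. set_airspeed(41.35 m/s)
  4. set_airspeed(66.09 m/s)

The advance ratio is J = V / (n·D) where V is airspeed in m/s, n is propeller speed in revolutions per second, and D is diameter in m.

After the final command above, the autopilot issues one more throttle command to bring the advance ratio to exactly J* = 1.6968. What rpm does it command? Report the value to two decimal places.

set_propeller: D = 1.526 m, P = 2.05 m (p = P/D = 1.343381); state ← (V=0, rpm=0)
throttle_to(2820): rpm ← 2820
set_airspeed(41.35): V ← 41.35 m/s
set_airspeed(66.09): V ← 66.09 m/s
final state: V = 66.09 m/s, rpm = 2820 → n = rpm/60 = 47.000000 rev/s
target J* = 1.6968; solve J* = V/(n·D) for n: n = V/(J*·D) = 66.09/(1.6968 × 1.526) = 25.524107 rev/s
rpm = 60·n = 1531.446442

rpm = 1531.45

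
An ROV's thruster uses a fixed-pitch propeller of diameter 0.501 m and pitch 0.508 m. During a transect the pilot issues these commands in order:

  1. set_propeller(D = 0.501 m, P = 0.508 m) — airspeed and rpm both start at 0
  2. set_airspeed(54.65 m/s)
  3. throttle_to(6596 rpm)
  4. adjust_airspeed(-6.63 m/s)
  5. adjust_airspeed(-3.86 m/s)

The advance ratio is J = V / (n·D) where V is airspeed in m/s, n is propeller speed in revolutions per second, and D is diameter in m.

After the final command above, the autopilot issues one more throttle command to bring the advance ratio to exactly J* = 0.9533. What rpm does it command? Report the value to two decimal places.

set_propeller: D = 0.501 m, P = 0.508 m (p = P/D = 1.013972); state ← (V=0, rpm=0)
set_airspeed(54.65): V ← 54.65 m/s
throttle_to(6596): rpm ← 6596
adjust_airspeed(-6.63): V ← 54.65 -6.63 = 48.02 m/s
adjust_airspeed(-3.86): V ← 48.02 -3.86 = 44.16 m/s
final state: V = 44.16 m/s, rpm = 6596 → n = rpm/60 = 109.933333 rev/s
target J* = 0.9533; solve J* = V/(n·D) for n: n = V/(J*·D) = 44.16/(0.9533 × 0.501) = 92.461673 rev/s
rpm = 60·n = 5547.700361

rpm = 5547.70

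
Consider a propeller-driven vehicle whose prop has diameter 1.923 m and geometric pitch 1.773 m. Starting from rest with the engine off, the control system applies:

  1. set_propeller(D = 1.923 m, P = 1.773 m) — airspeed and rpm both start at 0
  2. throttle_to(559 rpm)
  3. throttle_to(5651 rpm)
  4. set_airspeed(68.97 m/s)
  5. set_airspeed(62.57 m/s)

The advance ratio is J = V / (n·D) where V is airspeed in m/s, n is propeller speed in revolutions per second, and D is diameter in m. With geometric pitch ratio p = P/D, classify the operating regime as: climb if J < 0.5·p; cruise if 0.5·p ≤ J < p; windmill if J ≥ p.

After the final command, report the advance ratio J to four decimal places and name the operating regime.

J = 0.3455, regime = climb

set_propeller: D = 1.923 m, P = 1.773 m (p = P/D = 0.921997); state ← (V=0, rpm=0)
throttle_to(559): rpm ← 559
throttle_to(5651): rpm ← 5651
set_airspeed(68.97): V ← 68.97 m/s
set_airspeed(62.57): V ← 62.57 m/s
final state: V = 62.57 m/s, rpm = 5651 → n = rpm/60 = 94.183333 rev/s
J = V / (n·D) = 62.57 / (94.183333 × 1.923) = 0.345472
regime bands: climb J<0.4610 | cruise [0.4610, 0.9220) | windmill J≥0.9220
J = 0.3455 → climb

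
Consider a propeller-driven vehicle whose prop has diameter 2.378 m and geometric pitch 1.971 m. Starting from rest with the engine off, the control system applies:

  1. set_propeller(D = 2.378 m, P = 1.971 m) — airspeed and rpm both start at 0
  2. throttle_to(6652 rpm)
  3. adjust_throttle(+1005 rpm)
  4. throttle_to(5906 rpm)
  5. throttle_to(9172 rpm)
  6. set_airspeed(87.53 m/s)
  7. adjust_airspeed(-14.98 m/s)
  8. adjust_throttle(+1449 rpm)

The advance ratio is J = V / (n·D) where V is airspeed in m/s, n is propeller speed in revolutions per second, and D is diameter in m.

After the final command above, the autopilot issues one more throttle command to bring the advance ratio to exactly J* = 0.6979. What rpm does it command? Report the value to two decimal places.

set_propeller: D = 2.378 m, P = 1.971 m (p = P/D = 0.828848); state ← (V=0, rpm=0)
throttle_to(6652): rpm ← 6652
adjust_throttle(+1005): rpm ← 6652 +1005 = 7657
throttle_to(5906): rpm ← 5906
throttle_to(9172): rpm ← 9172
set_airspeed(87.53): V ← 87.53 m/s
adjust_airspeed(-14.98): V ← 87.53 -14.98 = 72.55 m/s
adjust_throttle(+1449): rpm ← 9172 +1449 = 10621
final state: V = 72.55 m/s, rpm = 10621 → n = rpm/60 = 177.016667 rev/s
target J* = 0.6979; solve J* = V/(n·D) for n: n = V/(J*·D) = 72.55/(0.6979 × 2.378) = 43.715190 rev/s
rpm = 60·n = 2622.911387

rpm = 2622.91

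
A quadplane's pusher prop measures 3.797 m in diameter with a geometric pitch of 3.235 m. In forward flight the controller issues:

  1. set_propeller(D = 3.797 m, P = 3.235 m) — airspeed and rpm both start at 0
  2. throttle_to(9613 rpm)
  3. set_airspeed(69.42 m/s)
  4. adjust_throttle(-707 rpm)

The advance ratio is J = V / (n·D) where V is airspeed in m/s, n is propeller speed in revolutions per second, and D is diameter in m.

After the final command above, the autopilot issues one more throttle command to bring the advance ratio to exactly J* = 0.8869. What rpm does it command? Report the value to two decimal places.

rpm = 1236.86

set_propeller: D = 3.797 m, P = 3.235 m (p = P/D = 0.851988); state ← (V=0, rpm=0)
throttle_to(9613): rpm ← 9613
set_airspeed(69.42): V ← 69.42 m/s
adjust_throttle(-707): rpm ← 9613 -707 = 8906
final state: V = 69.42 m/s, rpm = 8906 → n = rpm/60 = 148.433333 rev/s
target J* = 0.8869; solve J* = V/(n·D) for n: n = V/(J*·D) = 69.42/(0.8869 × 3.797) = 20.614336 rev/s
rpm = 60·n = 1236.860179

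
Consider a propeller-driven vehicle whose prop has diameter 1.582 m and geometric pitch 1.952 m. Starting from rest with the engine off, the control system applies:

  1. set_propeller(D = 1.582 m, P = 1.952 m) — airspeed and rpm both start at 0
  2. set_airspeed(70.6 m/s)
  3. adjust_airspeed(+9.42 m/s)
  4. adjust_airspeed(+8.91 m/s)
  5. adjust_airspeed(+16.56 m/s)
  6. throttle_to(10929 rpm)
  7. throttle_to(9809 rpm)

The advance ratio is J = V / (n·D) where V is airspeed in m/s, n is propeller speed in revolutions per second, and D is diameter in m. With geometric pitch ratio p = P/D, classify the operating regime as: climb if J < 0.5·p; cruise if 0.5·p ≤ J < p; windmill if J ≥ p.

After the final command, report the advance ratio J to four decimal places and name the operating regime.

set_propeller: D = 1.582 m, P = 1.952 m (p = P/D = 1.233881); state ← (V=0, rpm=0)
set_airspeed(70.6): V ← 70.6 m/s
adjust_airspeed(+9.42): V ← 70.6 +9.42 = 80.02 m/s
adjust_airspeed(+8.91): V ← 80.02 +8.91 = 88.93 m/s
adjust_airspeed(+16.56): V ← 88.93 +16.56 = 105.49 m/s
throttle_to(10929): rpm ← 10929
throttle_to(9809): rpm ← 9809
final state: V = 105.49 m/s, rpm = 9809 → n = rpm/60 = 163.483333 rev/s
J = V / (n·D) = 105.49 / (163.483333 × 1.582) = 0.407879
regime bands: climb J<0.6169 | cruise [0.6169, 1.2339) | windmill J≥1.2339
J = 0.4079 → climb

J = 0.4079, regime = climb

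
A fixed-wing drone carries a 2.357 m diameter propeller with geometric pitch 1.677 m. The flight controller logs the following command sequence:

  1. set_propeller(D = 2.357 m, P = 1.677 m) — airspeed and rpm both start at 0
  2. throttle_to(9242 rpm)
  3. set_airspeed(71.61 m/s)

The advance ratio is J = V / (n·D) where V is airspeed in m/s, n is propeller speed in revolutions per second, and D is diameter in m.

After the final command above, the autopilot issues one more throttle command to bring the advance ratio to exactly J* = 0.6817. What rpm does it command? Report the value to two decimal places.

set_propeller: D = 2.357 m, P = 1.677 m (p = P/D = 0.711498); state ← (V=0, rpm=0)
throttle_to(9242): rpm ← 9242
set_airspeed(71.61): V ← 71.61 m/s
final state: V = 71.61 m/s, rpm = 9242 → n = rpm/60 = 154.033333 rev/s
target J* = 0.6817; solve J* = V/(n·D) for n: n = V/(J*·D) = 71.61/(0.6817 × 2.357) = 44.567759 rev/s
rpm = 60·n = 2674.065541

rpm = 2674.07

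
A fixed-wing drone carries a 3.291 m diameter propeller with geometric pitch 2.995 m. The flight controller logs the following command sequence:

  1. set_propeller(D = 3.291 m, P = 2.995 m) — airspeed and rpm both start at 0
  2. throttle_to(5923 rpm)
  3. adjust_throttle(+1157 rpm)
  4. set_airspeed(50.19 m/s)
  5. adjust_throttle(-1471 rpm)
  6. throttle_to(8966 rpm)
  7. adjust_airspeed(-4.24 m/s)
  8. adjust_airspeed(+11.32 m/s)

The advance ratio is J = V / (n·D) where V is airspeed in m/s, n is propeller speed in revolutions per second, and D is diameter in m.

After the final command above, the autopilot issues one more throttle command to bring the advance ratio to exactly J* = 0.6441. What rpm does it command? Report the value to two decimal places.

rpm = 1621.05

set_propeller: D = 3.291 m, P = 2.995 m (p = P/D = 0.910058); state ← (V=0, rpm=0)
throttle_to(5923): rpm ← 5923
adjust_throttle(+1157): rpm ← 5923 +1157 = 7080
set_airspeed(50.19): V ← 50.19 m/s
adjust_throttle(-1471): rpm ← 7080 -1471 = 5609
throttle_to(8966): rpm ← 8966
adjust_airspeed(-4.24): V ← 50.19 -4.24 = 45.95 m/s
adjust_airspeed(+11.32): V ← 45.95 +11.32 = 57.27 m/s
final state: V = 57.27 m/s, rpm = 8966 → n = rpm/60 = 149.433333 rev/s
target J* = 0.6441; solve J* = V/(n·D) for n: n = V/(J*·D) = 57.27/(0.6441 × 3.291) = 27.017552 rev/s
rpm = 60·n = 1621.053141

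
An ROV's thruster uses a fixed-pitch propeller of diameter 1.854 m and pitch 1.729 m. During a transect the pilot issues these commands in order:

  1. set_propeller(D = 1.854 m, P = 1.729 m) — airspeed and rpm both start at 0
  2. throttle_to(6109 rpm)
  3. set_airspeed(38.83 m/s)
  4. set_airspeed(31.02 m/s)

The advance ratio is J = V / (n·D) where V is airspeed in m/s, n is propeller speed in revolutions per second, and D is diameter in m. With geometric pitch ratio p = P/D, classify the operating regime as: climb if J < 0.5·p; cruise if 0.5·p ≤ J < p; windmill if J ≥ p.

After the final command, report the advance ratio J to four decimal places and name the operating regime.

J = 0.1643, regime = climb

set_propeller: D = 1.854 m, P = 1.729 m (p = P/D = 0.932578); state ← (V=0, rpm=0)
throttle_to(6109): rpm ← 6109
set_airspeed(38.83): V ← 38.83 m/s
set_airspeed(31.02): V ← 31.02 m/s
final state: V = 31.02 m/s, rpm = 6109 → n = rpm/60 = 101.816667 rev/s
J = V / (n·D) = 31.02 / (101.816667 × 1.854) = 0.164329
regime bands: climb J<0.4663 | cruise [0.4663, 0.9326) | windmill J≥0.9326
J = 0.1643 → climb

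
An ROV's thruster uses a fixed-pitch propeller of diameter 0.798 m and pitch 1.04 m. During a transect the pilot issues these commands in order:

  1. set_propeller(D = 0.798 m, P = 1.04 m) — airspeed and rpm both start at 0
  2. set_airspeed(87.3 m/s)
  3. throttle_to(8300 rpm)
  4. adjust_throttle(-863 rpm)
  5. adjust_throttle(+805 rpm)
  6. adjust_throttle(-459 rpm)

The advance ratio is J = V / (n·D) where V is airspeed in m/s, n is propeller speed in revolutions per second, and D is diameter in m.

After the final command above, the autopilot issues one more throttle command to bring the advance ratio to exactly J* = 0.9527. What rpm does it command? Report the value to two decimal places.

set_propeller: D = 0.798 m, P = 1.04 m (p = P/D = 1.303258); state ← (V=0, rpm=0)
set_airspeed(87.3): V ← 87.3 m/s
throttle_to(8300): rpm ← 8300
adjust_throttle(-863): rpm ← 8300 -863 = 7437
adjust_throttle(+805): rpm ← 7437 +805 = 8242
adjust_throttle(-459): rpm ← 8242 -459 = 7783
final state: V = 87.3 m/s, rpm = 7783 → n = rpm/60 = 129.716667 rev/s
target J* = 0.9527; solve J* = V/(n·D) for n: n = V/(J*·D) = 87.3/(0.9527 × 0.798) = 114.829953 rev/s
rpm = 60·n = 6889.797181

rpm = 6889.80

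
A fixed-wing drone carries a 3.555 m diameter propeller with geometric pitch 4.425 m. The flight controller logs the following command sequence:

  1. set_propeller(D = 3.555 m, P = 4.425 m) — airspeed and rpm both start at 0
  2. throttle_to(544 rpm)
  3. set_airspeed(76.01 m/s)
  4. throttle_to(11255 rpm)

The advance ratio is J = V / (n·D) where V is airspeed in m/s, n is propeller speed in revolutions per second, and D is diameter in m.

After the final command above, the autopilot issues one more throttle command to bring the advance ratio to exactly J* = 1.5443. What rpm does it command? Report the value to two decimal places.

rpm = 830.71

set_propeller: D = 3.555 m, P = 4.425 m (p = P/D = 1.244726); state ← (V=0, rpm=0)
throttle_to(544): rpm ← 544
set_airspeed(76.01): V ← 76.01 m/s
throttle_to(11255): rpm ← 11255
final state: V = 76.01 m/s, rpm = 11255 → n = rpm/60 = 187.583333 rev/s
target J* = 1.5443; solve J* = V/(n·D) for n: n = V/(J*·D) = 76.01/(1.5443 × 3.555) = 13.845207 rev/s
rpm = 60·n = 830.712425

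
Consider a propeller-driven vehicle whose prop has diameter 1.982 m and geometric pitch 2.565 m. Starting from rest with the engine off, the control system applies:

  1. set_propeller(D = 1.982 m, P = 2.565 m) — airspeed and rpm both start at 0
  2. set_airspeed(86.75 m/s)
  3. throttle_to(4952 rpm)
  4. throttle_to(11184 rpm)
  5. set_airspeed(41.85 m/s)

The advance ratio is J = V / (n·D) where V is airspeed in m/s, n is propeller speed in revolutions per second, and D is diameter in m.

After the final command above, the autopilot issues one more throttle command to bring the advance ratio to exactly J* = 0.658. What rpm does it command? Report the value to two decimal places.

rpm = 1925.38

set_propeller: D = 1.982 m, P = 2.565 m (p = P/D = 1.294147); state ← (V=0, rpm=0)
set_airspeed(86.75): V ← 86.75 m/s
throttle_to(4952): rpm ← 4952
throttle_to(11184): rpm ← 11184
set_airspeed(41.85): V ← 41.85 m/s
final state: V = 41.85 m/s, rpm = 11184 → n = rpm/60 = 186.400000 rev/s
target J* = 0.658; solve J* = V/(n·D) for n: n = V/(J*·D) = 41.85/(0.658 × 1.982) = 32.089719 rev/s
rpm = 60·n = 1925.383160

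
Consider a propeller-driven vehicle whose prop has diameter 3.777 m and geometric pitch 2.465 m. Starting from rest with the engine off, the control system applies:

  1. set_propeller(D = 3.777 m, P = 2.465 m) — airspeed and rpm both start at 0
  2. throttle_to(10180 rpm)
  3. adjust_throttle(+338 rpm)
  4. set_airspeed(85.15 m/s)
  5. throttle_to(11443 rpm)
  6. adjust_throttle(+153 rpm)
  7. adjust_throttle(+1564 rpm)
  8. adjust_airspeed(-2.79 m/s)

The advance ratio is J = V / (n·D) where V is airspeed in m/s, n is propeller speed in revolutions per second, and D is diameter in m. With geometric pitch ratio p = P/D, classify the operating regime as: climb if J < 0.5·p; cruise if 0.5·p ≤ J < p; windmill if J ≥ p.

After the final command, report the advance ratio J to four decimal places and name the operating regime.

set_propeller: D = 3.777 m, P = 2.465 m (p = P/D = 0.652634); state ← (V=0, rpm=0)
throttle_to(10180): rpm ← 10180
adjust_throttle(+338): rpm ← 10180 +338 = 10518
set_airspeed(85.15): V ← 85.15 m/s
throttle_to(11443): rpm ← 11443
adjust_throttle(+153): rpm ← 11443 +153 = 11596
adjust_throttle(+1564): rpm ← 11596 +1564 = 13160
adjust_airspeed(-2.79): V ← 85.15 -2.79 = 82.36 m/s
final state: V = 82.36 m/s, rpm = 13160 → n = rpm/60 = 219.333333 rev/s
J = V / (n·D) = 82.36 / (219.333333 × 3.777) = 0.099418
regime bands: climb J<0.3263 | cruise [0.3263, 0.6526) | windmill J≥0.6526
J = 0.0994 → climb

J = 0.0994, regime = climb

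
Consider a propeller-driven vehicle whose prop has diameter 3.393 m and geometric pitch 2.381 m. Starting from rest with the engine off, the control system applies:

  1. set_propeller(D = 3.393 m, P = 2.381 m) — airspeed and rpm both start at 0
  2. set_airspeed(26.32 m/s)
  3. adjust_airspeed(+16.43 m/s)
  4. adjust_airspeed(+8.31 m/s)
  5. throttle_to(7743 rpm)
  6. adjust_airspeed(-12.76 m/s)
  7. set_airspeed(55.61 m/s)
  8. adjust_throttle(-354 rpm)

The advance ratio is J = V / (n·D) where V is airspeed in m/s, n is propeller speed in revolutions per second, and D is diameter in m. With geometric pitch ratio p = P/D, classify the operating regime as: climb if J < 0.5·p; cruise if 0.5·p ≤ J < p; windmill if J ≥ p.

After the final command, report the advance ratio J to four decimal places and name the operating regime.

J = 0.1331, regime = climb

set_propeller: D = 3.393 m, P = 2.381 m (p = P/D = 0.701739); state ← (V=0, rpm=0)
set_airspeed(26.32): V ← 26.32 m/s
adjust_airspeed(+16.43): V ← 26.32 +16.43 = 42.75 m/s
adjust_airspeed(+8.31): V ← 42.75 +8.31 = 51.06 m/s
throttle_to(7743): rpm ← 7743
adjust_airspeed(-12.76): V ← 51.06 -12.76 = 38.3 m/s
set_airspeed(55.61): V ← 55.61 m/s
adjust_throttle(-354): rpm ← 7743 -354 = 7389
final state: V = 55.61 m/s, rpm = 7389 → n = rpm/60 = 123.150000 rev/s
J = V / (n·D) = 55.61 / (123.150000 × 3.393) = 0.133087
regime bands: climb J<0.3509 | cruise [0.3509, 0.7017) | windmill J≥0.7017
J = 0.1331 → climb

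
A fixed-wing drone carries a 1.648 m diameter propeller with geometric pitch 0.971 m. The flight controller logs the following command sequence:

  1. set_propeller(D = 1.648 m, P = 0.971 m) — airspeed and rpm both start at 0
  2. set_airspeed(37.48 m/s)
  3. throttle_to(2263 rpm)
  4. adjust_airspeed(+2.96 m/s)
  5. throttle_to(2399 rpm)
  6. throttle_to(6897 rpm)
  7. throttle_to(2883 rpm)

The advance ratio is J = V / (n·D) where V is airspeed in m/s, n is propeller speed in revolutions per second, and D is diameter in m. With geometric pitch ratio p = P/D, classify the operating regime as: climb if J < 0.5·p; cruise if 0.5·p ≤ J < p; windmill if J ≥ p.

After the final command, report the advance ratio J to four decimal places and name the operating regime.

J = 0.5107, regime = cruise

set_propeller: D = 1.648 m, P = 0.971 m (p = P/D = 0.589199); state ← (V=0, rpm=0)
set_airspeed(37.48): V ← 37.48 m/s
throttle_to(2263): rpm ← 2263
adjust_airspeed(+2.96): V ← 37.48 +2.96 = 40.44 m/s
throttle_to(2399): rpm ← 2399
throttle_to(6897): rpm ← 6897
throttle_to(2883): rpm ← 2883
final state: V = 40.44 m/s, rpm = 2883 → n = rpm/60 = 48.050000 rev/s
J = V / (n·D) = 40.44 / (48.050000 × 1.648) = 0.510694
regime bands: climb J<0.2946 | cruise [0.2946, 0.5892) | windmill J≥0.5892
J = 0.5107 → cruise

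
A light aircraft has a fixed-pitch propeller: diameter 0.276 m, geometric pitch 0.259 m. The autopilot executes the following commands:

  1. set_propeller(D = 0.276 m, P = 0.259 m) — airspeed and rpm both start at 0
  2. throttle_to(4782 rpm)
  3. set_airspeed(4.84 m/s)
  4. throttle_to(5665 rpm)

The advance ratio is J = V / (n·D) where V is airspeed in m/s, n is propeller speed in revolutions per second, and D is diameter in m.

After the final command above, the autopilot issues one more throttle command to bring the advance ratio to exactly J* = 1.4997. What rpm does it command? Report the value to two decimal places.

rpm = 701.59

set_propeller: D = 0.276 m, P = 0.259 m (p = P/D = 0.938406); state ← (V=0, rpm=0)
throttle_to(4782): rpm ← 4782
set_airspeed(4.84): V ← 4.84 m/s
throttle_to(5665): rpm ← 5665
final state: V = 4.84 m/s, rpm = 5665 → n = rpm/60 = 94.416667 rev/s
target J* = 1.4997; solve J* = V/(n·D) for n: n = V/(J*·D) = 4.84/(1.4997 × 0.276) = 11.693160 rev/s
rpm = 60·n = 701.589593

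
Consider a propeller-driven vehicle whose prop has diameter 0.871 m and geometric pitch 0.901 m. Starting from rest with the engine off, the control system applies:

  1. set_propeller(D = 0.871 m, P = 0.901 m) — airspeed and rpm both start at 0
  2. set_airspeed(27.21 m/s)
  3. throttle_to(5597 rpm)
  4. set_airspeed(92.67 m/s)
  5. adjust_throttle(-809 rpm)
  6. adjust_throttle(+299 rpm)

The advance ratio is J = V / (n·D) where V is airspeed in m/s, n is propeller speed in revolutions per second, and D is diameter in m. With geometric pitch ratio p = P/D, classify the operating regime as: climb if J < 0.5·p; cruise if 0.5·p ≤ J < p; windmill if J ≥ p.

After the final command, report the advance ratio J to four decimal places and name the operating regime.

J = 1.2549, regime = windmill

set_propeller: D = 0.871 m, P = 0.901 m (p = P/D = 1.034443); state ← (V=0, rpm=0)
set_airspeed(27.21): V ← 27.21 m/s
throttle_to(5597): rpm ← 5597
set_airspeed(92.67): V ← 92.67 m/s
adjust_throttle(-809): rpm ← 5597 -809 = 4788
adjust_throttle(+299): rpm ← 4788 +299 = 5087
final state: V = 92.67 m/s, rpm = 5087 → n = rpm/60 = 84.783333 rev/s
J = V / (n·D) = 92.67 / (84.783333 × 0.871) = 1.254904
regime bands: climb J<0.5172 | cruise [0.5172, 1.0344) | windmill J≥1.0344
J = 1.2549 → windmill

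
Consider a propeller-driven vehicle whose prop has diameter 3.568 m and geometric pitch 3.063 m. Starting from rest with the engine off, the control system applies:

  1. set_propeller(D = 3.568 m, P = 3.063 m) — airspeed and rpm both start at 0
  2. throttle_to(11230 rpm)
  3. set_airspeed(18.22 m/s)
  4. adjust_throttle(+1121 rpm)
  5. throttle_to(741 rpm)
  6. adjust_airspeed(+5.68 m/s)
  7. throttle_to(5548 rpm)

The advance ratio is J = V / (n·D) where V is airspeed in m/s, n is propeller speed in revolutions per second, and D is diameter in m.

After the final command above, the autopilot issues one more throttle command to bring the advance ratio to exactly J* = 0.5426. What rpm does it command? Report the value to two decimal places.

rpm = 740.70

set_propeller: D = 3.568 m, P = 3.063 m (p = P/D = 0.858464); state ← (V=0, rpm=0)
throttle_to(11230): rpm ← 11230
set_airspeed(18.22): V ← 18.22 m/s
adjust_throttle(+1121): rpm ← 11230 +1121 = 12351
throttle_to(741): rpm ← 741
adjust_airspeed(+5.68): V ← 18.22 +5.68 = 23.9 m/s
throttle_to(5548): rpm ← 5548
final state: V = 23.9 m/s, rpm = 5548 → n = rpm/60 = 92.466667 rev/s
target J* = 0.5426; solve J* = V/(n·D) for n: n = V/(J*·D) = 23.9/(0.5426 × 3.568) = 12.345062 rev/s
rpm = 60·n = 740.703704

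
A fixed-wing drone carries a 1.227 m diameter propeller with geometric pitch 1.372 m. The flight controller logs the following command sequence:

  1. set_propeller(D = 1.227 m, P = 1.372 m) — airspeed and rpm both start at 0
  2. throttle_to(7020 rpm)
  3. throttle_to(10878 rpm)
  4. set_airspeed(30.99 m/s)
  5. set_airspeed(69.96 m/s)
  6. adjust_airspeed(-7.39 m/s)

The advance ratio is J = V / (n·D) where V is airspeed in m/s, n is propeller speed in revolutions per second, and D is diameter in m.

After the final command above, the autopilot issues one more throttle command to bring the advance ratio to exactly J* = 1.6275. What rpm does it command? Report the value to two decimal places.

rpm = 1879.97

set_propeller: D = 1.227 m, P = 1.372 m (p = P/D = 1.118174); state ← (V=0, rpm=0)
throttle_to(7020): rpm ← 7020
throttle_to(10878): rpm ← 10878
set_airspeed(30.99): V ← 30.99 m/s
set_airspeed(69.96): V ← 69.96 m/s
adjust_airspeed(-7.39): V ← 69.96 -7.39 = 62.57 m/s
final state: V = 62.57 m/s, rpm = 10878 → n = rpm/60 = 181.300000 rev/s
target J* = 1.6275; solve J* = V/(n·D) for n: n = V/(J*·D) = 62.57/(1.6275 × 1.227) = 31.332900 rev/s
rpm = 60·n = 1879.974010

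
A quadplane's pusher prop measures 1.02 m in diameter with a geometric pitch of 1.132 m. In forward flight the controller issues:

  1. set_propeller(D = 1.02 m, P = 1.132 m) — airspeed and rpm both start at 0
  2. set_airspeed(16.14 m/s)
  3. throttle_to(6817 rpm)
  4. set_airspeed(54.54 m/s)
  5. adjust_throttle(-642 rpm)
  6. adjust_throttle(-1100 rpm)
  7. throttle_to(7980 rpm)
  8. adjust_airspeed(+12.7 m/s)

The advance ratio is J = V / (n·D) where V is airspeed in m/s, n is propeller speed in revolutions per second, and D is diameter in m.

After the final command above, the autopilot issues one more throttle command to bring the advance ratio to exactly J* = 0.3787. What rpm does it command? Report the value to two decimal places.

rpm = 10444.40

set_propeller: D = 1.02 m, P = 1.132 m (p = P/D = 1.109804); state ← (V=0, rpm=0)
set_airspeed(16.14): V ← 16.14 m/s
throttle_to(6817): rpm ← 6817
set_airspeed(54.54): V ← 54.54 m/s
adjust_throttle(-642): rpm ← 6817 -642 = 6175
adjust_throttle(-1100): rpm ← 6175 -1100 = 5075
throttle_to(7980): rpm ← 7980
adjust_airspeed(+12.7): V ← 54.54 +12.7 = 67.24 m/s
final state: V = 67.24 m/s, rpm = 7980 → n = rpm/60 = 133.000000 rev/s
target J* = 0.3787; solve J* = V/(n·D) for n: n = V/(J*·D) = 67.24/(0.3787 × 1.02) = 174.073326 rev/s
rpm = 60·n = 10444.399571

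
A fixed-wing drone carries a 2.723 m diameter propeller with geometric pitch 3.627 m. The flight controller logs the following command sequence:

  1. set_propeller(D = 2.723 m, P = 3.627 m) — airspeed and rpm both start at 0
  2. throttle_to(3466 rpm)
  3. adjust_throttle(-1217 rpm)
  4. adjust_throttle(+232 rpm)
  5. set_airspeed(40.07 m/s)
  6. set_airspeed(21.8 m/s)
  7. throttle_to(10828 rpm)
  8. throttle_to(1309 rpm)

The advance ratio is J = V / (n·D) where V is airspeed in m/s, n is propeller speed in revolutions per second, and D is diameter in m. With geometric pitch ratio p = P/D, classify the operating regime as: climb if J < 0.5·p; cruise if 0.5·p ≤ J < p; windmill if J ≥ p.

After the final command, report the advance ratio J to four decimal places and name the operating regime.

set_propeller: D = 2.723 m, P = 3.627 m (p = P/D = 1.331987); state ← (V=0, rpm=0)
throttle_to(3466): rpm ← 3466
adjust_throttle(-1217): rpm ← 3466 -1217 = 2249
adjust_throttle(+232): rpm ← 2249 +232 = 2481
set_airspeed(40.07): V ← 40.07 m/s
set_airspeed(21.8): V ← 21.8 m/s
throttle_to(10828): rpm ← 10828
throttle_to(1309): rpm ← 1309
final state: V = 21.8 m/s, rpm = 1309 → n = rpm/60 = 21.816667 rev/s
J = V / (n·D) = 21.8 / (21.816667 × 2.723) = 0.366961
regime bands: climb J<0.6660 | cruise [0.6660, 1.3320) | windmill J≥1.3320
J = 0.3670 → climb

J = 0.3670, regime = climb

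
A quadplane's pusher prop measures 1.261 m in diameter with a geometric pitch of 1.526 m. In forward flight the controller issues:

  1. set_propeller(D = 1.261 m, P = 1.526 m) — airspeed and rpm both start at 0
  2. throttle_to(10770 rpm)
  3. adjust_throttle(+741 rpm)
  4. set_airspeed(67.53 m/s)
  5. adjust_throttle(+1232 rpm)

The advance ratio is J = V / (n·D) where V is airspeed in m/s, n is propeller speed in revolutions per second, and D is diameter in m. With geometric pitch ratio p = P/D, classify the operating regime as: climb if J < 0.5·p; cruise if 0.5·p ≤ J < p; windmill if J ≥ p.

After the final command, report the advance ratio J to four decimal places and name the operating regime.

J = 0.2522, regime = climb

set_propeller: D = 1.261 m, P = 1.526 m (p = P/D = 1.210151); state ← (V=0, rpm=0)
throttle_to(10770): rpm ← 10770
adjust_throttle(+741): rpm ← 10770 +741 = 11511
set_airspeed(67.53): V ← 67.53 m/s
adjust_throttle(+1232): rpm ← 11511 +1232 = 12743
final state: V = 67.53 m/s, rpm = 12743 → n = rpm/60 = 212.383333 rev/s
J = V / (n·D) = 67.53 / (212.383333 × 1.261) = 0.252151
regime bands: climb J<0.6051 | cruise [0.6051, 1.2102) | windmill J≥1.2102
J = 0.2522 → climb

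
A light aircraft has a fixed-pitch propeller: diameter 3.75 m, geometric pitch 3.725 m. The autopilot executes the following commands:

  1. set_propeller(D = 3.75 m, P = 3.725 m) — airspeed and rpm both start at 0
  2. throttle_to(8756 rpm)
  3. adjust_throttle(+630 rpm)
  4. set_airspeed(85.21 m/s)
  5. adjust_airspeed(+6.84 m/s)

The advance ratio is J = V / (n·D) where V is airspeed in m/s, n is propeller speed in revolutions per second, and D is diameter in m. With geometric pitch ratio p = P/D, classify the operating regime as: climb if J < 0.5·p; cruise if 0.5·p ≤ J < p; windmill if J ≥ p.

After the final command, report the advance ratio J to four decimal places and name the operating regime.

J = 0.1569, regime = climb

set_propeller: D = 3.75 m, P = 3.725 m (p = P/D = 0.993333); state ← (V=0, rpm=0)
throttle_to(8756): rpm ← 8756
adjust_throttle(+630): rpm ← 8756 +630 = 9386
set_airspeed(85.21): V ← 85.21 m/s
adjust_airspeed(+6.84): V ← 85.21 +6.84 = 92.05 m/s
final state: V = 92.05 m/s, rpm = 9386 → n = rpm/60 = 156.433333 rev/s
J = V / (n·D) = 92.05 / (156.433333 × 3.75) = 0.156915
regime bands: climb J<0.4967 | cruise [0.4967, 0.9933) | windmill J≥0.9933
J = 0.1569 → climb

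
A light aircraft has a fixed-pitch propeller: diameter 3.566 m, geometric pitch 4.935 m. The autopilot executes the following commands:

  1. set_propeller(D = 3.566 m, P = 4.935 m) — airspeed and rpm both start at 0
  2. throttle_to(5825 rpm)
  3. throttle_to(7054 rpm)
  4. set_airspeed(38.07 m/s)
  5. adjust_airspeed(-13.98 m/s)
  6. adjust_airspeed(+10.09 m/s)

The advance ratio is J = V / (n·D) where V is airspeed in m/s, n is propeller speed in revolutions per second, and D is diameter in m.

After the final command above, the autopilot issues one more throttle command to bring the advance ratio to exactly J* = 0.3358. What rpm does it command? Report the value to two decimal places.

rpm = 1712.62

set_propeller: D = 3.566 m, P = 4.935 m (p = P/D = 1.383904); state ← (V=0, rpm=0)
throttle_to(5825): rpm ← 5825
throttle_to(7054): rpm ← 7054
set_airspeed(38.07): V ← 38.07 m/s
adjust_airspeed(-13.98): V ← 38.07 -13.98 = 24.09 m/s
adjust_airspeed(+10.09): V ← 24.09 +10.09 = 34.18 m/s
final state: V = 34.18 m/s, rpm = 7054 → n = rpm/60 = 117.566667 rev/s
target J* = 0.3358; solve J* = V/(n·D) for n: n = V/(J*·D) = 34.18/(0.3358 × 3.566) = 28.543684 rev/s
rpm = 60·n = 1712.621052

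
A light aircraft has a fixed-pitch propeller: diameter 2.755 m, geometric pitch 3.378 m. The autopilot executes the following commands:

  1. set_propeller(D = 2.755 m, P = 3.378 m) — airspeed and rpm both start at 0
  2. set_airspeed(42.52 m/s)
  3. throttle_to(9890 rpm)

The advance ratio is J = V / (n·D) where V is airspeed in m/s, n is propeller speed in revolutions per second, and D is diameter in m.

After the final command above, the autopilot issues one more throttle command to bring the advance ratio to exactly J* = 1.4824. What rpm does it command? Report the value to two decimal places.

rpm = 624.68

set_propeller: D = 2.755 m, P = 3.378 m (p = P/D = 1.226134); state ← (V=0, rpm=0)
set_airspeed(42.52): V ← 42.52 m/s
throttle_to(9890): rpm ← 9890
final state: V = 42.52 m/s, rpm = 9890 → n = rpm/60 = 164.833333 rev/s
target J* = 1.4824; solve J* = V/(n·D) for n: n = V/(J*·D) = 42.52/(1.4824 × 2.755) = 10.411331 rev/s
rpm = 60·n = 624.679849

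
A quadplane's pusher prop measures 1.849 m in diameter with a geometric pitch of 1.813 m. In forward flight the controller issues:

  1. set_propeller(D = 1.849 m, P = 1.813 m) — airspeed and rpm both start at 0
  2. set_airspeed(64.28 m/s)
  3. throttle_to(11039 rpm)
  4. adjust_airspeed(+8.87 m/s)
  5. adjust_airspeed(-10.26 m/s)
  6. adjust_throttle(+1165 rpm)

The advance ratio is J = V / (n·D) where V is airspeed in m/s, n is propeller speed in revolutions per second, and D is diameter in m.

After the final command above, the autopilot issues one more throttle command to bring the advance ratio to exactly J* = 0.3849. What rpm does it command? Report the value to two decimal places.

rpm = 5302.10

set_propeller: D = 1.849 m, P = 1.813 m (p = P/D = 0.980530); state ← (V=0, rpm=0)
set_airspeed(64.28): V ← 64.28 m/s
throttle_to(11039): rpm ← 11039
adjust_airspeed(+8.87): V ← 64.28 +8.87 = 73.15 m/s
adjust_airspeed(-10.26): V ← 73.15 -10.26 = 62.89 m/s
adjust_throttle(+1165): rpm ← 11039 +1165 = 12204
final state: V = 62.89 m/s, rpm = 12204 → n = rpm/60 = 203.400000 rev/s
target J* = 0.3849; solve J* = V/(n·D) for n: n = V/(J*·D) = 62.89/(0.3849 × 1.849) = 88.368355 rev/s
rpm = 60·n = 5302.101323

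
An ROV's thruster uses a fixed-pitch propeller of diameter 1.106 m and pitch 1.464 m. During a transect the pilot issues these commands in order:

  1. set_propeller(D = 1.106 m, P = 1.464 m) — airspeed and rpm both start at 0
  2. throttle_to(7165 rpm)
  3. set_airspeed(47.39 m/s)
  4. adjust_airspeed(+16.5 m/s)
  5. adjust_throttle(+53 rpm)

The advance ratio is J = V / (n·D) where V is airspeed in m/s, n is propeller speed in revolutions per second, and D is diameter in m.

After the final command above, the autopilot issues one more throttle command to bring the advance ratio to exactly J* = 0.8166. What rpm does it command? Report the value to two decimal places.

set_propeller: D = 1.106 m, P = 1.464 m (p = P/D = 1.323689); state ← (V=0, rpm=0)
throttle_to(7165): rpm ← 7165
set_airspeed(47.39): V ← 47.39 m/s
adjust_airspeed(+16.5): V ← 47.39 +16.5 = 63.89 m/s
adjust_throttle(+53): rpm ← 7165 +53 = 7218
final state: V = 63.89 m/s, rpm = 7218 → n = rpm/60 = 120.300000 rev/s
target J* = 0.8166; solve J* = V/(n·D) for n: n = V/(J*·D) = 63.89/(0.8166 × 1.106) = 70.740542 rev/s
rpm = 60·n = 4244.432545

rpm = 4244.43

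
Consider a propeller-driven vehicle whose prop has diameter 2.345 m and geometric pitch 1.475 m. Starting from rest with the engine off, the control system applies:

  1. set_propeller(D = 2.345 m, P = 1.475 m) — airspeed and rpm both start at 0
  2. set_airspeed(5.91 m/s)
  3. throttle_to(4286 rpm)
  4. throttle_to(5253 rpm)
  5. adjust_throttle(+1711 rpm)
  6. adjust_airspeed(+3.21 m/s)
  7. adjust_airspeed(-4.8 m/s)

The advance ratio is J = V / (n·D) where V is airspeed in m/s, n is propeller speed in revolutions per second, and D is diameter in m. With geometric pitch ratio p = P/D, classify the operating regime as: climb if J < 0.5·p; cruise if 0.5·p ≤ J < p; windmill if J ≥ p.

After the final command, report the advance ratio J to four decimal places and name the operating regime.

set_propeller: D = 2.345 m, P = 1.475 m (p = P/D = 0.628998); state ← (V=0, rpm=0)
set_airspeed(5.91): V ← 5.91 m/s
throttle_to(4286): rpm ← 4286
throttle_to(5253): rpm ← 5253
adjust_throttle(+1711): rpm ← 5253 +1711 = 6964
adjust_airspeed(+3.21): V ← 5.91 +3.21 = 9.12 m/s
adjust_airspeed(-4.8): V ← 9.12 -4.8 = 4.32 m/s
final state: V = 4.32 m/s, rpm = 6964 → n = rpm/60 = 116.066667 rev/s
J = V / (n·D) = 4.32 / (116.066667 × 2.345) = 0.015872
regime bands: climb J<0.3145 | cruise [0.3145, 0.6290) | windmill J≥0.6290
J = 0.0159 → climb

J = 0.0159, regime = climb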